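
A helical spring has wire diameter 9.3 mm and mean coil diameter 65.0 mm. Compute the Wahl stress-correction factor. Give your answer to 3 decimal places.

1.213

C = D/d = 65.0/9.3 = 6.9892
K_W = (4C−1)/(4C−4) + 0.615/C = 26.957/23.957 + 0.0880 = 1.2132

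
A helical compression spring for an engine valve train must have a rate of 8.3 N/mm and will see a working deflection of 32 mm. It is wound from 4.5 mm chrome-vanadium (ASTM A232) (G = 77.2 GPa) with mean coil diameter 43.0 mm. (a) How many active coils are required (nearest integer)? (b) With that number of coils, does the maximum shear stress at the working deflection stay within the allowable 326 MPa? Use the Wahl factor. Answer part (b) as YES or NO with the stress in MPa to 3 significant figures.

N_a = Gd⁴/(8D³k) = (77.2×10³)(4.5⁴)/(8·43.0³·8.3) = 5.996 → N_a = 6
Actual rate k = Gd⁴/(8D³·6) = 8.2951 N/mm
Working load F = kδ = 8.2951·32 = 265.44 N
C = 43.0/4.5 = 9.5556; K_W = (4C−1)/(4C−4)+0.615/C = 1.1520
τ_max = K_W·8FD/(πd³) = 1.1520·318.96 = 367.45 MPa
τ_max > 326 MPa → exceeds allowable

(a) 6 coils; (b) NO, τ_max = 367 MPa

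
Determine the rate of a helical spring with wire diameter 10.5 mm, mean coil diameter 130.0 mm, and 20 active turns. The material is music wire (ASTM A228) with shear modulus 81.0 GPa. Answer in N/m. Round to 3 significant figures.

k = Gd⁴/(8D³N_a) = (81.0×10³ × 10.5⁴) / (8 × 130.0³ × 20)
  = 9.8456e+08 / 3.5152e+08 = 2.8009 N/mm = 2800.9 N/m

2800 N/m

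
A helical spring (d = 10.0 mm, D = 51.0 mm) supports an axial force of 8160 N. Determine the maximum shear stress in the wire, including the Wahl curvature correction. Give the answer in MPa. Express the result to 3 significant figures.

1380 MPa

Spring index C = D/d = 51.0/10.0 = 5.1000
K_W = (4C−1)/(4C−4) + 0.615/C = 19.400/16.400 + 0.1206 = 1.3035
τ₀ = 8FD/(πd³) = 8·8160·51.0/(π·10.0³) = 3.32928e+06/3141.6 = 1059.7 MPa
τ_max = K·τ₀ = 1.3035 × 1059.7 = 1381.4 MPa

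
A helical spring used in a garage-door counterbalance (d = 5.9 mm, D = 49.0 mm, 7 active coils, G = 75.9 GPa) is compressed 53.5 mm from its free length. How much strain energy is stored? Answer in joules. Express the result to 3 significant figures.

20.0 J

k = Gd⁴/(8D³N_a) = (75.9×10³)(5.9⁴)/(8·49.0³·7) = 13.96 N/mm
U = ½kδ² = 0.5 × 13.96 × 53.5² = 19978 N·mm = 19.978 J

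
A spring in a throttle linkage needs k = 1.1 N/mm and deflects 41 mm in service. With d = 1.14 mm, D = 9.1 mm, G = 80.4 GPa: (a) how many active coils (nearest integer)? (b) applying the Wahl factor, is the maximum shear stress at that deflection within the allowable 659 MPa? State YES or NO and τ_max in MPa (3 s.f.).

(a) 20 coils; (b) NO, τ_max = 855 MPa

N_a = Gd⁴/(8D³k) = (80.4×10³)(1.14⁴)/(8·9.1³·1.1) = 20.48 → N_a = 20
Actual rate k = Gd⁴/(8D³·20) = 1.1262 N/mm
Working load F = kδ = 1.1262·41 = 46.176 N
C = 9.1/1.14 = 7.9825; K_W = (4C−1)/(4C−4)+0.615/C = 1.1845
τ_max = K_W·8FD/(πd³) = 1.1845·722.24 = 855.46 MPa
τ_max > 659 MPa → exceeds allowable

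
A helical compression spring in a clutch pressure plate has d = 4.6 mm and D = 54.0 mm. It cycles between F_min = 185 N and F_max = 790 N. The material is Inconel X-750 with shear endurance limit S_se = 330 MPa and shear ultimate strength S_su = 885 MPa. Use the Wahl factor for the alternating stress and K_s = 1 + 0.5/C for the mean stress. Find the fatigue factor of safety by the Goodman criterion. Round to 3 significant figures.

C = D/d = 54.0/4.6 = 11.7391; K_W = (4C−1)/(4C−4)+0.615/C = 1.1222; K_s = 1+0.5/C = 1.0426
F_a = (F_max−F_min)/2 = 302.5 N; F_m = (F_max+F_min)/2 = 487.5 N
τ_a = K_W·8F_aD/(πd³) = 1.1222 × 427.35 = 479.59 MPa
τ_m = K_s·8F_mD/(πd³) = 1.0426 × 688.71 = 718.04 MPa
Goodman: 1/n_f = τ_a/S_se + τ_m/S_su = 479.59/330 + 718.04/885 = 1.45329 + 0.81135 = 2.2646
n_f = 1/2.2646 = 0.4416

0.442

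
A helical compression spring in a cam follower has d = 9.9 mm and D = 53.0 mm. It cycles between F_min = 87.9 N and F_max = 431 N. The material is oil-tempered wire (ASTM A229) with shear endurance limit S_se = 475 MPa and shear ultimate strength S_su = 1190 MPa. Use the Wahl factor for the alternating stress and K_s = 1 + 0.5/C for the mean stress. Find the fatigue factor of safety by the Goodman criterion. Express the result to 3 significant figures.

C = D/d = 53.0/9.9 = 5.3535; K_W = (4C−1)/(4C−4)+0.615/C = 1.2872; K_s = 1+0.5/C = 1.0934
F_a = (F_max−F_min)/2 = 171.55 N; F_m = (F_max+F_min)/2 = 259.45 N
τ_a = K_W·8F_aD/(πd³) = 1.2872 × 23.862 = 30.714 MPa
τ_m = K_s·8F_mD/(πd³) = 1.0934 × 36.088 = 39.459 MPa
Goodman: 1/n_f = τ_a/S_se + τ_m/S_su = 30.714/475 + 39.459/1190 = 0.06466 + 0.03316 = 0.097819
n_f = 1/0.097819 = 10.22

10.2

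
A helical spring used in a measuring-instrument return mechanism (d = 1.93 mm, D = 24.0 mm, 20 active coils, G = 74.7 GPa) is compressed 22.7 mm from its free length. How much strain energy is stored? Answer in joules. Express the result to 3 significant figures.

k = Gd⁴/(8D³N_a) = (74.7×10³)(1.93⁴)/(8·24.0³·20) = 0.46859 N/mm
U = ½kδ² = 0.5 × 0.46859 × 22.7² = 120.73 N·mm = 0.12073 J

0.121 J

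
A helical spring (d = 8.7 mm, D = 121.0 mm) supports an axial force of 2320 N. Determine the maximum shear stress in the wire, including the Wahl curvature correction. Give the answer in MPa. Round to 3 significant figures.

Spring index C = D/d = 121.0/8.7 = 13.9080
K_W = (4C−1)/(4C−4) + 0.615/C = 54.632/51.632 + 0.0442 = 1.1023
τ₀ = 8FD/(πd³) = 8·2320·121.0/(π·8.7³) = 2.24576e+06/2068.7 = 1085.6 MPa
τ_max = K·τ₀ = 1.1023 × 1085.6 = 1196.6 MPa

1200 MPa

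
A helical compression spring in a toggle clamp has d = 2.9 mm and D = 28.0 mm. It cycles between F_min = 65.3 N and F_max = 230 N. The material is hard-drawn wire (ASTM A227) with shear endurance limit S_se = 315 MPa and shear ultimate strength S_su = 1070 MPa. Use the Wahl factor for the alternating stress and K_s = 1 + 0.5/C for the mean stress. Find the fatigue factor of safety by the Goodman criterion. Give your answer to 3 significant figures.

C = D/d = 28.0/2.9 = 9.6552; K_W = (4C−1)/(4C−4)+0.615/C = 1.1503; K_s = 1+0.5/C = 1.0518
F_a = (F_max−F_min)/2 = 82.35 N; F_m = (F_max+F_min)/2 = 147.65 N
τ_a = K_W·8F_aD/(πd³) = 1.1503 × 240.75 = 276.95 MPa
τ_m = K_s·8F_mD/(πd³) = 1.0518 × 431.66 = 454.01 MPa
Goodman: 1/n_f = τ_a/S_se + τ_m/S_su = 276.95/315 + 454.01/1070 = 0.87920 + 0.42431 = 1.3035
n_f = 1/1.3035 = 0.7672

0.767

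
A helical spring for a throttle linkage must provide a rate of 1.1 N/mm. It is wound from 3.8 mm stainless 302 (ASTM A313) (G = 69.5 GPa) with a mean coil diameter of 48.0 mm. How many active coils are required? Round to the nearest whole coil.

15

N_a = Gd⁴/(8D³k) = (69.5×10³ × 3.8⁴)/(8 × 48.0³ × 1.1)
    = 1.44917e+07 / 973210 = 14.89 → 15 coils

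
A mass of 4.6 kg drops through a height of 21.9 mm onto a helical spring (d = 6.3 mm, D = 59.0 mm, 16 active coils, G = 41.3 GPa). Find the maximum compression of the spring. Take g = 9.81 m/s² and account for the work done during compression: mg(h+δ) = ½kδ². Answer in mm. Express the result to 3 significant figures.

51.9 mm

k = Gd⁴/(8D³N_a) = (41.3×10³)(6.3⁴)/(8·59.0³·16) = 2.4748 N/mm
W = mg = 4.6 × 9.81 = 45.126 N
½kδ² − Wδ − Wh = 0 → δ = (W + √(W² + 2kWh))/k
δ = (45.126 + √(2036.4 + 4891.56))/2.4748 = (45.126 + 83.234)/2.4748 = 51.866 mm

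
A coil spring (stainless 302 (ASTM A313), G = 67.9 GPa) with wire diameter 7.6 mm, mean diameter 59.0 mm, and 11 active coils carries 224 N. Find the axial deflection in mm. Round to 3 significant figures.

k = Gd⁴/(8D³N_a) = (67.9×10³)(7.6⁴)/(8·59.0³·11) = 12.534 N/mm
δ = F/k = 224 / 12.534 = 17.872 mm

17.9 mm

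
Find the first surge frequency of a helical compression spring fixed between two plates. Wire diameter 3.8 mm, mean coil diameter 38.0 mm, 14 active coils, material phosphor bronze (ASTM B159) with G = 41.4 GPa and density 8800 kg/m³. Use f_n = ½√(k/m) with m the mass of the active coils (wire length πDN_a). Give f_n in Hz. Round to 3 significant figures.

k = Gd⁴/(8D³N_a) = (41.4×10³)(3.8⁴)/(8·38.0³·14) = 1.4046 N/mm = 1404.6 N/m
Wire length L = πDN_a = π·38.0·14 = 1671.3 mm
m = ρ·(πd²/4)·L = 8800 × 11.341×10⁻⁶ m² × 1.6713 m = 0.1668 kg
f_n = ½√(k/m) = 0.5·√(1404.6/0.1668) = 0.5·√(8421) = 45.883 Hz

45.9 Hz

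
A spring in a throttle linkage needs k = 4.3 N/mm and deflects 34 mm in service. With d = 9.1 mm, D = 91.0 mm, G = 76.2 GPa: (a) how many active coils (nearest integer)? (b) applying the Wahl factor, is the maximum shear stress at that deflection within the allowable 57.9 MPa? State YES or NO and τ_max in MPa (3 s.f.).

(a) 20 coils; (b) YES, τ_max = 51.9 MPa

N_a = Gd⁴/(8D³k) = (76.2×10³)(9.1⁴)/(8·91.0³·4.3) = 20.16 → N_a = 20
Actual rate k = Gd⁴/(8D³·20) = 4.3339 N/mm
Working load F = kδ = 4.3339·34 = 147.35 N
C = 91.0/9.1 = 10.0000; K_W = (4C−1)/(4C−4)+0.615/C = 1.1448
τ_max = K_W·8FD/(πd³) = 1.1448·45.312 = 51.875 MPa
τ_max ≤ 57.9 MPa → acceptable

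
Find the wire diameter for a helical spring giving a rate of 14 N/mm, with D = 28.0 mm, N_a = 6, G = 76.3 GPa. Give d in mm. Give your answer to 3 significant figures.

d = (8D³N_a·k / G)^(1/4) = (8·28.0³·6·14 / (76.3×10³))^0.25
  = (193.34)^0.25 = 3.7289 mm

3.73 mm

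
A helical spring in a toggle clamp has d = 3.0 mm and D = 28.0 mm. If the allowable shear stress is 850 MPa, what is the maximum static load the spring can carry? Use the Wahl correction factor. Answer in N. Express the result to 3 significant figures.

278 N

C = D/d = 28.0/3.0 = 9.3333
K_W = (4C−1)/(4C−4) + 0.615/C = 36.333/33.333 + 0.0659 = 1.1559
τ_max = K·8FD/(πd³) → F_max = τ_allow·πd³/(8DK)
F_max = 850·π·3.0³/(8·28.0·1.1559) = 72100/258.92 = 278.46 N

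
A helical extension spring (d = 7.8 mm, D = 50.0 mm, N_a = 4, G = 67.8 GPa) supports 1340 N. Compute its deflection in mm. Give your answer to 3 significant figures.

k = Gd⁴/(8D³N_a) = (67.8×10³)(7.8⁴)/(8·50.0³·4) = 62.741 N/mm
δ = F/k = 1340 / 62.741 = 21.358 mm

21.4 mm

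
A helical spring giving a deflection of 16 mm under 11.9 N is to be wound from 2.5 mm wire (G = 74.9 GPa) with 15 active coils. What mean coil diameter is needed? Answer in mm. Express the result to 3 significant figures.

32.0 mm

Required rate k = F/δ = 11.9/16 = 0.74375 N/mm
D = (Gd⁴/(8N_a·k))^(1/3) = (74.9×10³·2.5⁴/(8·15·0.74375))^(1/3)
  = (32781.9)^(1/3) = 32.0045 mm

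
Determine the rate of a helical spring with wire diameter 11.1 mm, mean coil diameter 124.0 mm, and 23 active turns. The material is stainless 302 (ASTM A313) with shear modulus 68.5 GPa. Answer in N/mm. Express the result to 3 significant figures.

2.96 N/mm

k = Gd⁴/(8D³N_a) = (68.5×10³ × 11.1⁴) / (8 × 124.0³ × 23)
  = 1.03988e+09 / 3.50819e+08 = 2.9641 N/mm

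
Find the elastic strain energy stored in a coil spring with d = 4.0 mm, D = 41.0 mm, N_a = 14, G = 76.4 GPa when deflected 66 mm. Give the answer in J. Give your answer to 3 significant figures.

5.52 J

k = Gd⁴/(8D³N_a) = (76.4×10³)(4.0⁴)/(8·41.0³·14) = 2.5337 N/mm
U = ½kδ² = 0.5 × 2.5337 × 66² = 5518.5 N·mm = 5.5185 J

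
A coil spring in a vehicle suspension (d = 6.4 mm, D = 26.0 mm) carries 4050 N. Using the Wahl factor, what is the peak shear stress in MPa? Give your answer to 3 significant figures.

1430 MPa

Spring index C = D/d = 26.0/6.4 = 4.0625
K_W = (4C−1)/(4C−4) + 0.615/C = 15.250/12.250 + 0.1514 = 1.3963
τ₀ = 8FD/(πd³) = 8·4050·26.0/(π·6.4³) = 842400/823.55 = 1022.9 MPa
τ_max = K·τ₀ = 1.3963 × 1022.9 = 1428.2 MPa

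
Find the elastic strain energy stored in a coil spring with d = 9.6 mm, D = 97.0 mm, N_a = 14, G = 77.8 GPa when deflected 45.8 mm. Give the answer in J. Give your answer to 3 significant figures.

k = Gd⁴/(8D³N_a) = (77.8×10³)(9.6⁴)/(8·97.0³·14) = 6.4644 N/mm
U = ½kδ² = 0.5 × 6.4644 × 45.8² = 6780 N·mm = 6.78 J

6.78 J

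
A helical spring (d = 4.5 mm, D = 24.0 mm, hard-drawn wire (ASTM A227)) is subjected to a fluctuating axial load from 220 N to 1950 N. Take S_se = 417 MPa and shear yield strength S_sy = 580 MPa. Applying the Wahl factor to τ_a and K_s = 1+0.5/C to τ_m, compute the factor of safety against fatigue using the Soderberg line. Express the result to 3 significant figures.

C = D/d = 24.0/4.5 = 5.3333; K_W = (4C−1)/(4C−4)+0.615/C = 1.2884; K_s = 1+0.5/C = 1.0938
F_a = (F_max−F_min)/2 = 865 N; F_m = (F_max+F_min)/2 = 1085 N
τ_a = K_W·8F_aD/(πd³) = 1.2884 × 580.14 = 747.44 MPa
τ_m = K_s·8F_mD/(πd³) = 1.0938 × 727.69 = 795.91 MPa
Soderberg: 1/n_f = τ_a/S_se + τ_m/S_sy = 747.44/417 + 795.91/580 = 1.79243 + 1.37225 = 3.1647
n_f = 1/3.1647 = 0.316

0.316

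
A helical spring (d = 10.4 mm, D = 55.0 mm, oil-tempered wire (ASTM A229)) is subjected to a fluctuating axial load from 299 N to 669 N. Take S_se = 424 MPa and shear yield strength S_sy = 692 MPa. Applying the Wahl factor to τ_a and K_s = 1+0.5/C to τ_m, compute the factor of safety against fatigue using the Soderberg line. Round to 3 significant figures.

6.04

C = D/d = 55.0/10.4 = 5.2885; K_W = (4C−1)/(4C−4)+0.615/C = 1.2912; K_s = 1+0.5/C = 1.0945
F_a = (F_max−F_min)/2 = 185 N; F_m = (F_max+F_min)/2 = 484 N
τ_a = K_W·8F_aD/(πd³) = 1.2912 × 23.034 = 29.741 MPa
τ_m = K_s·8F_mD/(πd³) = 1.0945 × 60.263 = 65.96 MPa
Soderberg: 1/n_f = τ_a/S_se + τ_m/S_sy = 29.741/424 + 65.96/692 = 0.07014 + 0.09532 = 0.16546
n_f = 1/0.16546 = 6.044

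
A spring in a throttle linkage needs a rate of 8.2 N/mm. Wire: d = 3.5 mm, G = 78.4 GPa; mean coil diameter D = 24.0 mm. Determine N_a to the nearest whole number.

N_a = Gd⁴/(8D³k) = (78.4×10³ × 3.5⁴)/(8 × 24.0³ × 8.2)
    = 1.17649e+07 / 906854 = 12.97 → 13 coils

13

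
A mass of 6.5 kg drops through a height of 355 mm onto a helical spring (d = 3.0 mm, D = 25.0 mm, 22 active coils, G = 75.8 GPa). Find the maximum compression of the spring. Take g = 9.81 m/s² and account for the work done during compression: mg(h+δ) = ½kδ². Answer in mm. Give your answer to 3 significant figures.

174 mm

k = Gd⁴/(8D³N_a) = (75.8×10³)(3.0⁴)/(8·25.0³·22) = 2.2327 N/mm
W = mg = 6.5 × 9.81 = 63.765 N
½kδ² − Wδ − Wh = 0 → δ = (W + √(W² + 2kWh))/k
δ = (63.765 + √(4066 + 101079))/2.2327 = (63.765 + 324.26)/2.2327 = 173.8 mm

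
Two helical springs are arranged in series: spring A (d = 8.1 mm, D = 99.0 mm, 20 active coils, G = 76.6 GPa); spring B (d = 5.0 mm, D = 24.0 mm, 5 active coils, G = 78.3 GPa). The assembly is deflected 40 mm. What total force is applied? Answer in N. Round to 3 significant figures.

k_A = Gd⁴/(8D³N_a) = (76.6×10³)(8.1⁴)/(8·99.0³·20) = 2.1239 N/mm
k_B = Gd⁴/(8D³N_a) = (78.3×10³)(5.0⁴)/(8·24.0³·5) = 88.501 N/mm
Series: 1/k_eq = 1/2.1239 + 1/88.501 = 0.48212; k_eq = 2.0742 N/mm
F = k_eq·δ = 2.0742·40 = 82.967 N

83.0 N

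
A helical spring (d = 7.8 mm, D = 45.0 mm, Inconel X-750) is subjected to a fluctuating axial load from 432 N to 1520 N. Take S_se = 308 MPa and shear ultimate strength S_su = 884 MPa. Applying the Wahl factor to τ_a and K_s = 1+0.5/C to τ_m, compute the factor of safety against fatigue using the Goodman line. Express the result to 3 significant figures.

C = D/d = 45.0/7.8 = 5.7692; K_W = (4C−1)/(4C−4)+0.615/C = 1.2639; K_s = 1+0.5/C = 1.0867
F_a = (F_max−F_min)/2 = 544 N; F_m = (F_max+F_min)/2 = 976 N
τ_a = K_W·8F_aD/(πd³) = 1.2639 × 131.36 = 166.02 MPa
τ_m = K_s·8F_mD/(πd³) = 1.0867 × 235.68 = 256.1 MPa
Goodman: 1/n_f = τ_a/S_se + τ_m/S_su = 166.02/308 + 256.1/884 = 0.53903 + 0.28971 = 0.82874
n_f = 1/0.82874 = 1.207

1.21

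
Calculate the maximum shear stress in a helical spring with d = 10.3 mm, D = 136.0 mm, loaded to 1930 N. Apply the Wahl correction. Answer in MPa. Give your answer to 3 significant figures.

678 MPa

Spring index C = D/d = 136.0/10.3 = 13.2039
K_W = (4C−1)/(4C−4) + 0.615/C = 51.816/48.816 + 0.0466 = 1.1080
τ₀ = 8FD/(πd³) = 8·1930·136.0/(π·10.3³) = 2.09984e+06/3432.9 = 611.68 MPa
τ_max = K·τ₀ = 1.1080 × 611.68 = 677.76 MPa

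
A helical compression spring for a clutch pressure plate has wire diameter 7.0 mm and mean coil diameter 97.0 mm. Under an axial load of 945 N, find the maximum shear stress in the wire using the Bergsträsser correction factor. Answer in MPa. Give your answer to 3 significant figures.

745 MPa

Spring index C = D/d = 97.0/7.0 = 13.8571
K_B = (4C+2)/(4C−3) = 57.429/52.429 = 1.0954
τ₀ = 8FD/(πd³) = 8·945·97.0/(π·7.0³) = 733320/1077.6 = 680.53 MPa
τ_max = K·τ₀ = 1.0954 × 680.53 = 745.43 MPa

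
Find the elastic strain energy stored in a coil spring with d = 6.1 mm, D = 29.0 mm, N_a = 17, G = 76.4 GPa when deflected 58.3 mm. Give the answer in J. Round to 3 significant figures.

54.2 J

k = Gd⁴/(8D³N_a) = (76.4×10³)(6.1⁴)/(8·29.0³·17) = 31.892 N/mm
U = ½kδ² = 0.5 × 31.892 × 58.3² = 54198 N·mm = 54.198 J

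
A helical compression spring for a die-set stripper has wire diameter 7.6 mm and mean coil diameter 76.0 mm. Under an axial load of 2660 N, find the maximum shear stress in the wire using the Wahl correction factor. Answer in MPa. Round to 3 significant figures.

Spring index C = D/d = 76.0/7.6 = 10.0000
K_W = (4C−1)/(4C−4) + 0.615/C = 39.000/36.000 + 0.0615 = 1.1448
τ₀ = 8FD/(πd³) = 8·2660·76.0/(π·7.6³) = 1.61728e+06/1379.1 = 1172.7 MPa
τ_max = K·τ₀ = 1.1448 × 1172.7 = 1342.6 MPa

1340 MPa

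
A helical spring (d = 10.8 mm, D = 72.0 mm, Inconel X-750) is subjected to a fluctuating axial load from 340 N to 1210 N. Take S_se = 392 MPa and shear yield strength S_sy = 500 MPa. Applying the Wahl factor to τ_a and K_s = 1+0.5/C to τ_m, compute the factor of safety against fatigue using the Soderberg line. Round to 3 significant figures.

2.27

C = D/d = 72.0/10.8 = 6.6667; K_W = (4C−1)/(4C−4)+0.615/C = 1.2246; K_s = 1+0.5/C = 1.0750
F_a = (F_max−F_min)/2 = 435 N; F_m = (F_max+F_min)/2 = 775 N
τ_a = K_W·8F_aD/(πd³) = 1.2246 × 63.313 = 77.533 MPa
τ_m = K_s·8F_mD/(πd³) = 1.0750 × 112.8 = 121.26 MPa
Soderberg: 1/n_f = τ_a/S_se + τ_m/S_sy = 77.533/392 + 121.26/500 = 0.19779 + 0.24252 = 0.4403
n_f = 1/0.4403 = 2.271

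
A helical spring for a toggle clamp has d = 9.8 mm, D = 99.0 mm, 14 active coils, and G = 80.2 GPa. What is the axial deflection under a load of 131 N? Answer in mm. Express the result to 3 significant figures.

19.2 mm

k = Gd⁴/(8D³N_a) = (80.2×10³)(9.8⁴)/(8·99.0³·14) = 6.807 N/mm
δ = F/k = 131 / 6.807 = 19.245 mm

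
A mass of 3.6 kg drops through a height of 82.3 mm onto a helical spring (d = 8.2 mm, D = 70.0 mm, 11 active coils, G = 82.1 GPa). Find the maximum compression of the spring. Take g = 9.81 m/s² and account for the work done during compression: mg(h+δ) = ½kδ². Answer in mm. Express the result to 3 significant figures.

24.8 mm

k = Gd⁴/(8D³N_a) = (82.1×10³)(8.2⁴)/(8·70.0³·11) = 12.298 N/mm
W = mg = 3.6 × 9.81 = 35.316 N
½kδ² − Wδ − Wh = 0 → δ = (W + √(W² + 2kWh))/k
δ = (35.316 + √(1247.2 + 71486.3))/12.298 = (35.316 + 269.69)/12.298 = 24.802 mm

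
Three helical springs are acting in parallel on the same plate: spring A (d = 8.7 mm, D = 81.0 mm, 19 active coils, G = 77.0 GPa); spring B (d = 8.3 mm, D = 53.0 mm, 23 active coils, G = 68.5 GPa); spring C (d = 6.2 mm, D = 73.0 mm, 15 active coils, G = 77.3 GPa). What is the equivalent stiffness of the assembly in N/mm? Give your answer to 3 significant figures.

19.8 N/mm

k_A = Gd⁴/(8D³N_a) = (77.0×10³)(8.7⁴)/(8·81.0³·19) = 5.461 N/mm
k_B = Gd⁴/(8D³N_a) = (68.5×10³)(8.3⁴)/(8·53.0³·23) = 11.867 N/mm
k_C = Gd⁴/(8D³N_a) = (77.3×10³)(6.2⁴)/(8·73.0³·15) = 2.4468 N/mm
Parallel: k_eq = 5.461 + 11.867 + 2.4468 = 19.775 N/mm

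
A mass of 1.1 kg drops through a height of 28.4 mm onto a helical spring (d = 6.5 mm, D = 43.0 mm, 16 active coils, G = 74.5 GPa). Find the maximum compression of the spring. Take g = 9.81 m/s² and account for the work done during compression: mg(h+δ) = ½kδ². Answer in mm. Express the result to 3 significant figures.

7.72 mm

k = Gd⁴/(8D³N_a) = (74.5×10³)(6.5⁴)/(8·43.0³·16) = 13.068 N/mm
W = mg = 1.1 × 9.81 = 10.791 N
½kδ² − Wδ − Wh = 0 → δ = (W + √(W² + 2kWh))/k
δ = (10.791 + √(116.45 + 8009.48))/13.068 = (10.791 + 90.144)/13.068 = 7.7241 mm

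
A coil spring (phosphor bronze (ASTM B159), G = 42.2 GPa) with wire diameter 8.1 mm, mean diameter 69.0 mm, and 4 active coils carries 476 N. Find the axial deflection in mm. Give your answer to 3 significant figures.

27.5 mm

k = Gd⁴/(8D³N_a) = (42.2×10³)(8.1⁴)/(8·69.0³·4) = 17.28 N/mm
δ = F/k = 476 / 17.28 = 27.546 mm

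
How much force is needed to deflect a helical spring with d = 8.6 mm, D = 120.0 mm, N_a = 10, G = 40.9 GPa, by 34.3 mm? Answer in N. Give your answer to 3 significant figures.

55.5 N

k = Gd⁴/(8D³N_a) = (40.9×10³)(8.6⁴)/(8·120.0³·10) = 1.6184 N/mm
F = k·δ = 1.6184 × 34.3 = 55.511 N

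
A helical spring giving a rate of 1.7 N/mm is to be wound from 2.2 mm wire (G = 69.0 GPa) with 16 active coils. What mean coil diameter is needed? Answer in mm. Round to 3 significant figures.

19.5 mm

D = (Gd⁴/(8N_a·k))^(1/3) = (69.0×10³·2.2⁴/(8·16·1.7))^(1/3)
  = (7428.15)^(1/3) = 19.5116 mm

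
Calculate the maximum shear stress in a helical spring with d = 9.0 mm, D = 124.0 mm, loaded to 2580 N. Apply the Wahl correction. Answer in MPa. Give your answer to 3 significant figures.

1230 MPa

Spring index C = D/d = 124.0/9.0 = 13.7778
K_W = (4C−1)/(4C−4) + 0.615/C = 54.111/51.111 + 0.0446 = 1.1033
τ₀ = 8FD/(πd³) = 8·2580·124.0/(π·9.0³) = 2.55936e+06/2290.2 = 1117.5 MPa
τ_max = K·τ₀ = 1.1033 × 1117.5 = 1233 MPa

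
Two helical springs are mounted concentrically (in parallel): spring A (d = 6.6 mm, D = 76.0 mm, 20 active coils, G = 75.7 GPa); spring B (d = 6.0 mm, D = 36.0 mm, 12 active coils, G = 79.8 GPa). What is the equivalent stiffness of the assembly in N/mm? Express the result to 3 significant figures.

25.1 N/mm

k_A = Gd⁴/(8D³N_a) = (75.7×10³)(6.6⁴)/(8·76.0³·20) = 2.0451 N/mm
k_B = Gd⁴/(8D³N_a) = (79.8×10³)(6.0⁴)/(8·36.0³·12) = 23.09 N/mm
Parallel: k_eq = 2.0451 + 23.09 = 25.135 N/mm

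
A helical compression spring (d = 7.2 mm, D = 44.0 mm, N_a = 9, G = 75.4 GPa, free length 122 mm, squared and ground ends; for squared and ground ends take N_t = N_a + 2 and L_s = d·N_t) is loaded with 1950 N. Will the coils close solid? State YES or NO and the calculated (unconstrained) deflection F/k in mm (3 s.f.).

YES, δ = 59.0 mm

k = Gd⁴/(8D³N_a) = (75.4×10³)(7.2⁴)/(8·44.0³·9) = 33.038 N/mm
N_t = 11; L_s = 7.2·11 = 79.2 mm; δ_solid = L₀ − L_s = 122 − 79.2 = 42.8 mm
δ = F/k = 1950/33.038 = 59.023 mm
δ ≥ δ_solid → spring goes solid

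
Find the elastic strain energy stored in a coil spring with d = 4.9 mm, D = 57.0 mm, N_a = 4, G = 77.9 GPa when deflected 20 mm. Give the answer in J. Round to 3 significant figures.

1.52 J

k = Gd⁴/(8D³N_a) = (77.9×10³)(4.9⁴)/(8·57.0³·4) = 7.5779 N/mm
U = ½kδ² = 0.5 × 7.5779 × 20² = 1515.6 N·mm = 1.5156 J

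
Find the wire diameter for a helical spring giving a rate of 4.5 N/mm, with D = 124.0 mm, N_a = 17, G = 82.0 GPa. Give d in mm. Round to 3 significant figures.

10.9 mm

d = (8D³N_a·k / G)^(1/4) = (8·124.0³·17·4.5 / (82.0×10³))^0.25
  = (14230)^0.25 = 10.9220 mm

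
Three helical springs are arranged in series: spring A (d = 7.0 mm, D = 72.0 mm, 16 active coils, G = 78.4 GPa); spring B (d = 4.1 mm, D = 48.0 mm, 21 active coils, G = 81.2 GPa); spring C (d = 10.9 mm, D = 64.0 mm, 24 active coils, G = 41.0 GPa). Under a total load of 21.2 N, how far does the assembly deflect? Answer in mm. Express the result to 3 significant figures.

k_A = Gd⁴/(8D³N_a) = (78.4×10³)(7.0⁴)/(8·72.0³·16) = 3.94 N/mm
k_B = Gd⁴/(8D³N_a) = (81.2×10³)(4.1⁴)/(8·48.0³·21) = 1.235 N/mm
k_C = Gd⁴/(8D³N_a) = (41.0×10³)(10.9⁴)/(8·64.0³·24) = 11.499 N/mm
Series: 1/k_eq = 1/3.94 + 1/1.235 + 1/11.499 = 1.1505; k_eq = 0.86918 N/mm
δ = F/k_eq = 21.2/0.86918 = 24.391 mm

24.4 mm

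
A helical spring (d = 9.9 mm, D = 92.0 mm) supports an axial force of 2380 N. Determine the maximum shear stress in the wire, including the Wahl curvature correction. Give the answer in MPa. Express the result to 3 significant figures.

665 MPa

Spring index C = D/d = 92.0/9.9 = 9.2929
K_W = (4C−1)/(4C−4) + 0.615/C = 36.172/33.172 + 0.0662 = 1.1566
τ₀ = 8FD/(πd³) = 8·2380·92.0/(π·9.9³) = 1.75168e+06/3048.3 = 574.64 MPa
τ_max = K·τ₀ = 1.1566 × 574.64 = 664.64 MPa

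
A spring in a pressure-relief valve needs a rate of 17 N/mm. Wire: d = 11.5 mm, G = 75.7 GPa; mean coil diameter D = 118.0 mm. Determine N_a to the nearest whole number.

6

N_a = Gd⁴/(8D³k) = (75.7×10³ × 11.5⁴)/(8 × 118.0³ × 17)
    = 1.324e+09 / 2.23452e+08 = 5.925 → 6 coils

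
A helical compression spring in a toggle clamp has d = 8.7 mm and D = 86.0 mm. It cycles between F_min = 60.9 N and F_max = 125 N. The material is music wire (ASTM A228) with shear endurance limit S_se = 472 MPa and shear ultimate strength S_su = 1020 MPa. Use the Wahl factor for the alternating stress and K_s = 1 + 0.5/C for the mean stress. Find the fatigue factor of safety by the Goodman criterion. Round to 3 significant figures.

17.3

C = D/d = 86.0/8.7 = 9.8851; K_W = (4C−1)/(4C−4)+0.615/C = 1.1466; K_s = 1+0.5/C = 1.0506
F_a = (F_max−F_min)/2 = 32.05 N; F_m = (F_max+F_min)/2 = 92.95 N
τ_a = K_W·8F_aD/(πd³) = 1.1466 × 10.659 = 12.222 MPa
τ_m = K_s·8F_mD/(πd³) = 1.0506 × 30.912 = 32.476 MPa
Goodman: 1/n_f = τ_a/S_se + τ_m/S_su = 12.222/472 + 32.476/1020 = 0.02589 + 0.03184 = 0.057732
n_f = 1/0.057732 = 17.32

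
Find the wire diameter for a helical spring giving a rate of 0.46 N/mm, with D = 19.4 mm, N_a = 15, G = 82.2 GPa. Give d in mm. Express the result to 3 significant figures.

1.49 mm

d = (8D³N_a·k / G)^(1/4) = (8·19.4³·15·0.46 / (82.2×10³))^0.25
  = (4.9031)^0.25 = 1.4881 mm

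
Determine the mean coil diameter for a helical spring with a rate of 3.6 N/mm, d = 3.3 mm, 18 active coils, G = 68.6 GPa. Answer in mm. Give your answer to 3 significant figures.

25.0 mm

D = (Gd⁴/(8N_a·k))^(1/3) = (68.6×10³·3.3⁴/(8·18·3.6))^(1/3)
  = (15693.3)^(1/3) = 25.0364 mm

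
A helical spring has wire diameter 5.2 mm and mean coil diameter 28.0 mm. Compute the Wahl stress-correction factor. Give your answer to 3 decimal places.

C = D/d = 28.0/5.2 = 5.3846
K_W = (4C−1)/(4C−4) + 0.615/C = 20.538/17.538 + 0.1142 = 1.2853

1.285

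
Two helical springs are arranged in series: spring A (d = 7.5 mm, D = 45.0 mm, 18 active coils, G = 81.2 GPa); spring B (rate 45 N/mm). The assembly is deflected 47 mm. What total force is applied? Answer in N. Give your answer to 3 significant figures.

k_A = Gd⁴/(8D³N_a) = (81.2×10³)(7.5⁴)/(8·45.0³·18) = 19.579 N/mm
Series: 1/k_eq = 1/19.579 + 1/45 = 0.073296; k_eq = 13.643 N/mm
F = k_eq·δ = 13.643·47 = 641.23 N

641 N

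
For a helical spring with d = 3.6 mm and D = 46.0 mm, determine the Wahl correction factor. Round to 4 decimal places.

C = D/d = 46.0/3.6 = 12.7778
K_W = (4C−1)/(4C−4) + 0.615/C = 50.111/47.111 + 0.0481 = 1.1118

1.1118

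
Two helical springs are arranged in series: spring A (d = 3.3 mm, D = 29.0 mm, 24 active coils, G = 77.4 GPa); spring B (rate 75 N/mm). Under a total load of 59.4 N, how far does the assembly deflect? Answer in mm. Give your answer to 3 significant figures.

31.1 mm

k_A = Gd⁴/(8D³N_a) = (77.4×10³)(3.3⁴)/(8·29.0³·24) = 1.9602 N/mm
Series: 1/k_eq = 1/1.9602 + 1/75 = 0.52348; k_eq = 1.9103 N/mm
δ = F/k_eq = 59.4/1.9103 = 31.095 mm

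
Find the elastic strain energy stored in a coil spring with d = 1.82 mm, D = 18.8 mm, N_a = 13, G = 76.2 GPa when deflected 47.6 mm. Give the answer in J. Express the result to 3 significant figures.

1.37 J

k = Gd⁴/(8D³N_a) = (76.2×10³)(1.82⁴)/(8·18.8³·13) = 1.2099 N/mm
U = ½kδ² = 0.5 × 1.2099 × 47.6² = 1370.6 N·mm = 1.3706 J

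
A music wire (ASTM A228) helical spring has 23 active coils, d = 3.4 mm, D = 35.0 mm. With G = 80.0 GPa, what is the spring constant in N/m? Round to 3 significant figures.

1360 N/m

k = Gd⁴/(8D³N_a) = (80.0×10³ × 3.4⁴) / (8 × 35.0³ × 23)
  = 1.06907e+07 / 7.889e+06 = 1.3551 N/mm = 1355.1 N/m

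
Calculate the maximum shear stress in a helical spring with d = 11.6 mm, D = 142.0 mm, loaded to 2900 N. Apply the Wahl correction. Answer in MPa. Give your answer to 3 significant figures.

750 MPa

Spring index C = D/d = 142.0/11.6 = 12.2414
K_W = (4C−1)/(4C−4) + 0.615/C = 47.966/44.966 + 0.0502 = 1.1170
τ₀ = 8FD/(πd³) = 8·2900·142.0/(π·11.6³) = 3.2944e+06/4903.7 = 671.82 MPa
τ_max = K·τ₀ = 1.1170 × 671.82 = 750.39 MPa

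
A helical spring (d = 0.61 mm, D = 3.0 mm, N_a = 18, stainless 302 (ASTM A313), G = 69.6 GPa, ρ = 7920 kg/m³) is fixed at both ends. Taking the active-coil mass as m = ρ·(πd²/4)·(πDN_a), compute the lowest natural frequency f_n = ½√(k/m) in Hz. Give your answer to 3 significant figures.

1260 Hz

k = Gd⁴/(8D³N_a) = (69.6×10³)(0.61⁴)/(8·3.0³·18) = 2.4786 N/mm = 2478.6 N/m
Wire length L = πDN_a = π·3.0·18 = 169.65 mm
m = ρ·(πd²/4)·L = 7920 × 0.29225×10⁻⁶ m² × 0.16965 m = 0.00039266 kg
f_n = ½√(k/m) = 0.5·√(2478.6/0.00039266) = 0.5·√(6.3122e+06) = 1256.2 Hz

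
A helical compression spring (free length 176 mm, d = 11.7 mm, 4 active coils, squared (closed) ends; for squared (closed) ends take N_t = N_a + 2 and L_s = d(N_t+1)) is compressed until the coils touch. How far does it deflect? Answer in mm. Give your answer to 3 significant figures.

N_t = 6; L_s = 11.7·7 = 81.9 mm
δ_solid = L₀ − L_s = 176 − 81.9 = 94.1 mm

94.1 mm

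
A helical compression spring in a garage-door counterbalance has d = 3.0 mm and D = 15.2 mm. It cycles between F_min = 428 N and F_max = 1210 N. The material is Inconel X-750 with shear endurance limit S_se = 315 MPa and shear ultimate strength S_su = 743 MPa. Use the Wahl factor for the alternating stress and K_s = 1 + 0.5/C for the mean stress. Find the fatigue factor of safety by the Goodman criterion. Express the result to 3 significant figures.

C = D/d = 15.2/3.0 = 5.0667; K_W = (4C−1)/(4C−4)+0.615/C = 1.3058; K_s = 1+0.5/C = 1.0987
F_a = (F_max−F_min)/2 = 391 N; F_m = (F_max+F_min)/2 = 819 N
τ_a = K_W·8F_aD/(πd³) = 1.3058 × 560.53 = 731.94 MPa
τ_m = K_s·8F_mD/(πd³) = 1.0987 × 1174.1 = 1290 MPa
Goodman: 1/n_f = τ_a/S_se + τ_m/S_su = 731.94/315 + 1290/743 = 2.32362 + 1.73615 = 4.0598
n_f = 1/4.0598 = 0.2463

0.246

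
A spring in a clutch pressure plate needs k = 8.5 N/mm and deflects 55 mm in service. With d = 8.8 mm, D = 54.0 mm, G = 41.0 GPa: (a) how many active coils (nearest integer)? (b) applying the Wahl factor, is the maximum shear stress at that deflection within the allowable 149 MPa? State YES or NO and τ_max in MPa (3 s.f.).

N_a = Gd⁴/(8D³k) = (41.0×10³)(8.8⁴)/(8·54.0³·8.5) = 22.96 → N_a = 23
Actual rate k = Gd⁴/(8D³·23) = 8.4862 N/mm
Working load F = kδ = 8.4862·55 = 466.74 N
C = 54.0/8.8 = 6.1364; K_W = (4C−1)/(4C−4)+0.615/C = 1.2462
τ_max = K_W·8FD/(πd³) = 1.2462·94.181 = 117.37 MPa
τ_max ≤ 149 MPa → acceptable

(a) 23 coils; (b) YES, τ_max = 117 MPa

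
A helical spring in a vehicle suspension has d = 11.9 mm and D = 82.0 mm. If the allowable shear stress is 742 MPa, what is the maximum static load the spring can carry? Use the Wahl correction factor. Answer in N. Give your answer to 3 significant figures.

4920 N

C = D/d = 82.0/11.9 = 6.8908
K_W = (4C−1)/(4C−4) + 0.615/C = 26.563/23.563 + 0.0893 = 1.2166
τ_max = K·8FD/(πd³) → F_max = τ_allow·πd³/(8DK)
F_max = 742·π·11.9³/(8·82.0·1.2166) = 3.9282e+06/798.07 = 4922.1 N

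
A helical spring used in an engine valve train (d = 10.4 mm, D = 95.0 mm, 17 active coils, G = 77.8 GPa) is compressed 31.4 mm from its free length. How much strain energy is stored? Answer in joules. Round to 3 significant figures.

k = Gd⁴/(8D³N_a) = (77.8×10³)(10.4⁴)/(8·95.0³·17) = 7.8055 N/mm
U = ½kδ² = 0.5 × 7.8055 × 31.4² = 3848 N·mm = 3.848 J

3.85 J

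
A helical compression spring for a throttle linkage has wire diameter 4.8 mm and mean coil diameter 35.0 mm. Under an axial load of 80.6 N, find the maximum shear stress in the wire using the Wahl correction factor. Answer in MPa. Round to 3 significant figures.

Spring index C = D/d = 35.0/4.8 = 7.2917
K_W = (4C−1)/(4C−4) + 0.615/C = 28.167/25.167 + 0.0843 = 1.2035
τ₀ = 8FD/(πd³) = 8·80.6·35.0/(π·4.8³) = 22568/347.44 = 64.956 MPa
τ_max = K·τ₀ = 1.2035 × 64.956 = 78.178 MPa

78.2 MPa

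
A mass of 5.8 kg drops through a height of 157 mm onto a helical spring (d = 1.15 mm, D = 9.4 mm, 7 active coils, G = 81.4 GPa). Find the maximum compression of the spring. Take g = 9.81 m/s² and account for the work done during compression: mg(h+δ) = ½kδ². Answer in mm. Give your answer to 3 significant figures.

97.2 mm

k = Gd⁴/(8D³N_a) = (81.4×10³)(1.15⁴)/(8·9.4³·7) = 3.0609 N/mm
W = mg = 5.8 × 9.81 = 56.898 N
½kδ² − Wδ − Wh = 0 → δ = (W + √(W² + 2kWh))/k
δ = (56.898 + √(3237.4 + 54685.3))/3.0609 = (56.898 + 240.67)/3.0609 = 97.217 mm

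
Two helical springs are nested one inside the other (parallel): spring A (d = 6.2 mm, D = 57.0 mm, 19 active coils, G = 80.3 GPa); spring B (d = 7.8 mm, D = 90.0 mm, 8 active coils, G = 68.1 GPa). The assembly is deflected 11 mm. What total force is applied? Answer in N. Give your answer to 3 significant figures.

106 N

k_A = Gd⁴/(8D³N_a) = (80.3×10³)(6.2⁴)/(8·57.0³·19) = 4.2152 N/mm
k_B = Gd⁴/(8D³N_a) = (68.1×10³)(7.8⁴)/(8·90.0³·8) = 5.4028 N/mm
Parallel: k_eq = 4.2152 + 5.4028 = 9.6179 N/mm
F = k_eq·δ = 9.6179·11 = 105.8 N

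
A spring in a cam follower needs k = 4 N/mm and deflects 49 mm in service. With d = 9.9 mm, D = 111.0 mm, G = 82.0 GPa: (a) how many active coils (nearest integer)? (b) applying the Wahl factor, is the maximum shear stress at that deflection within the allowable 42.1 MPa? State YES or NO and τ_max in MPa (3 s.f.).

N_a = Gd⁴/(8D³k) = (82.0×10³)(9.9⁴)/(8·111.0³·4) = 18 → N_a = 18
Actual rate k = Gd⁴/(8D³·18) = 3.9997 N/mm
Working load F = kδ = 3.9997·49 = 195.98 N
C = 111.0/9.9 = 11.2121; K_W = (4C−1)/(4C−4)+0.615/C = 1.1283
τ_max = K_W·8FD/(πd³) = 1.1283·57.092 = 64.417 MPa
τ_max > 42.1 MPa → exceeds allowable

(a) 18 coils; (b) NO, τ_max = 64.4 MPa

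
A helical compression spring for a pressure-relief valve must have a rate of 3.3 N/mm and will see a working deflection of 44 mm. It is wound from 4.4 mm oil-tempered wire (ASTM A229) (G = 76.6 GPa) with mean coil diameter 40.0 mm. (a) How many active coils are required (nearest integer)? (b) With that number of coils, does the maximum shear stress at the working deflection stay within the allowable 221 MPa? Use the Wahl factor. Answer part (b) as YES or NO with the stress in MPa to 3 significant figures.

N_a = Gd⁴/(8D³k) = (76.6×10³)(4.4⁴)/(8·40.0³·3.3) = 16.99 → N_a = 17
Actual rate k = Gd⁴/(8D³·17) = 3.2985 N/mm
Working load F = kδ = 3.2985·44 = 145.14 N
C = 40.0/4.4 = 9.0909; K_W = (4C−1)/(4C−4)+0.615/C = 1.1603
τ_max = K_W·8FD/(πd³) = 1.1603·173.55 = 201.37 MPa
τ_max ≤ 221 MPa → acceptable

(a) 17 coils; (b) YES, τ_max = 201 MPa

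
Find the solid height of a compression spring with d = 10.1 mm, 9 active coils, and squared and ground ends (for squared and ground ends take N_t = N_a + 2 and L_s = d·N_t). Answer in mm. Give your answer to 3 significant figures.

111 mm

squared and ground ends: N_t = N_a + 2 = 9 + 2 = 11
L_s = d·N_t = 10.1 × 11 = 111.1 mm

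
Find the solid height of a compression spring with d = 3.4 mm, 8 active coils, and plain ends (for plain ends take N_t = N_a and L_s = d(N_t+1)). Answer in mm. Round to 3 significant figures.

30.6 mm

plain ends: N_t = N_a = 8
L_s = d·(N_t+1) = 3.4 × 9 = 30.6 mm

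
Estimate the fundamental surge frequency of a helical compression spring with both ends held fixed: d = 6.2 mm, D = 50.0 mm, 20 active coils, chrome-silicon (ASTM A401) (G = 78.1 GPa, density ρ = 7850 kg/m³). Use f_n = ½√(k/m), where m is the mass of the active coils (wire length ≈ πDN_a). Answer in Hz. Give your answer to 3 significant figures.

44.0 Hz

k = Gd⁴/(8D³N_a) = (78.1×10³)(6.2⁴)/(8·50.0³·20) = 5.7702 N/mm = 5770.2 N/m
Wire length L = πDN_a = π·50.0·20 = 3141.6 mm
m = ρ·(πd²/4)·L = 7850 × 30.191×10⁻⁶ m² × 3.1416 m = 0.74455 kg
f_n = ½√(k/m) = 0.5·√(5770.2/0.74455) = 0.5·√(7749.9) = 44.017 Hz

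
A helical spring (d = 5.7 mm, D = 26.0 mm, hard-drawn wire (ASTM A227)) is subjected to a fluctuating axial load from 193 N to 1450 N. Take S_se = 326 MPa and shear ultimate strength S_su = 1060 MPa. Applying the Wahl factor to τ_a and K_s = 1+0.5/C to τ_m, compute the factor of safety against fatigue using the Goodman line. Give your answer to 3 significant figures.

C = D/d = 26.0/5.7 = 4.5614; K_W = (4C−1)/(4C−4)+0.615/C = 1.3454; K_s = 1+0.5/C = 1.1096
F_a = (F_max−F_min)/2 = 628.5 N; F_m = (F_max+F_min)/2 = 821.5 N
τ_a = K_W·8F_aD/(πd³) = 1.3454 × 224.7 = 302.31 MPa
τ_m = K_s·8F_mD/(πd³) = 1.1096 × 293.69 = 325.89 MPa
Goodman: 1/n_f = τ_a/S_se + τ_m/S_su = 302.31/326 + 325.89/1060 = 0.92733 + 0.30744 = 1.2348
n_f = 1/1.2348 = 0.8099

0.810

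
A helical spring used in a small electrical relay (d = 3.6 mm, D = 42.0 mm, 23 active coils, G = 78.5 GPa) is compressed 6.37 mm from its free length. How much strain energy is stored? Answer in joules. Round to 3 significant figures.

k = Gd⁴/(8D³N_a) = (78.5×10³)(3.6⁴)/(8·42.0³·23) = 0.96719 N/mm
U = ½kδ² = 0.5 × 0.96719 × 6.37² = 19.623 N·mm = 0.019623 J

0.0196 J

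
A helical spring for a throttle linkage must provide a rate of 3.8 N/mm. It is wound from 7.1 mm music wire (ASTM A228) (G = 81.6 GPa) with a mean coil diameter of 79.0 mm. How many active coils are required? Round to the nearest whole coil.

14

N_a = Gd⁴/(8D³k) = (81.6×10³ × 7.1⁴)/(8 × 79.0³ × 3.8)
    = 2.07359e+08 / 1.49884e+07 = 13.83 → 14 coils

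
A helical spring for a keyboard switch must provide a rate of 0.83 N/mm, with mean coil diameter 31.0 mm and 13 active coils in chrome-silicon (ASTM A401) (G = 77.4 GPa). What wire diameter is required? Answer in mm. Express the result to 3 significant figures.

d = (8D³N_a·k / G)^(1/4) = (8·31.0³·13·0.83 / (77.4×10³))^0.25
  = (33.224)^0.25 = 2.4008 mm

2.40 mm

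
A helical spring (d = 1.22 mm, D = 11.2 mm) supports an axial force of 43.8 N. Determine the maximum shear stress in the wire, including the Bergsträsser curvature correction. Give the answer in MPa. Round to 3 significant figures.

Spring index C = D/d = 11.2/1.22 = 9.1803
K_B = (4C+2)/(4C−3) = 38.721/33.721 = 1.1483
τ₀ = 8FD/(πd³) = 8·43.8·11.2/(π·1.22³) = 3924.48/5.7047 = 687.94 MPa
τ_max = K·τ₀ = 1.1483 × 687.94 = 789.95 MPa

790 MPa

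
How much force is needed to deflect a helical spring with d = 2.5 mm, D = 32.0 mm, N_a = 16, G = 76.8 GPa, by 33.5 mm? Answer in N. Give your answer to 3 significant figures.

24.0 N

k = Gd⁴/(8D³N_a) = (76.8×10³)(2.5⁴)/(8·32.0³·16) = 0.71526 N/mm
F = k·δ = 0.71526 × 33.5 = 23.961 N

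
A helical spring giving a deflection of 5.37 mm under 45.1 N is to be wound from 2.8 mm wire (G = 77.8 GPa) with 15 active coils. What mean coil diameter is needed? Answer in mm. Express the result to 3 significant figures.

Required rate k = F/δ = 45.1/5.37 = 8.3985 N/mm
D = (Gd⁴/(8N_a·k))^(1/3) = (77.8×10³·2.8⁴/(8·15·8.3985))^(1/3)
  = (4744.91)^(1/3) = 16.8039 mm

16.8 mm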